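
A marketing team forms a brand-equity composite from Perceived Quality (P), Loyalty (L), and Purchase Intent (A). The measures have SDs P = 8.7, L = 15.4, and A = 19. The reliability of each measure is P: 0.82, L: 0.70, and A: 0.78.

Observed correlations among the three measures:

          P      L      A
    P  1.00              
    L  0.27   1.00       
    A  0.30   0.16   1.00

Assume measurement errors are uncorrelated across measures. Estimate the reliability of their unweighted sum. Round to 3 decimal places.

0.825

Var(P+L+A) = 8.7² + 15.4² + 19² + 2·[8.7·15.4·0.27 + 8.7·19·0.30 + 15.4·19·0.16] = 673.85 + 265.161 = 939.011.
Because errors are independent across components, Cov(Tᵢ,Tⱼ) = Cov(Xᵢ,Xⱼ); the off-diagonal part of the true-score variance is the same as above.
True-score variance = [8.7²·0.82 + 15.4²·0.70 + 19²·0.78] + 265.161 = 509.658 + 265.161 = 774.819.
Reliability = 774.819 / 939.011 = 0.825.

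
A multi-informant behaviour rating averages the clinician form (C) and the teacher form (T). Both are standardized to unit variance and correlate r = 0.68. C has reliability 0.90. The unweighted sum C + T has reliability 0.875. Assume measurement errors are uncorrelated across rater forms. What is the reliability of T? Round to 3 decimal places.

0.680

Var(C+T) = 2 + 2·0.68 = 3.360.
True-score variance = ρ_C + ρ_T + 2·0.68, so 0.875 = (0.90 + ρ_T + 1.36) / 3.360.
ρ_T = 0.875·3.360 − 0.90 − 1.36 = 0.680.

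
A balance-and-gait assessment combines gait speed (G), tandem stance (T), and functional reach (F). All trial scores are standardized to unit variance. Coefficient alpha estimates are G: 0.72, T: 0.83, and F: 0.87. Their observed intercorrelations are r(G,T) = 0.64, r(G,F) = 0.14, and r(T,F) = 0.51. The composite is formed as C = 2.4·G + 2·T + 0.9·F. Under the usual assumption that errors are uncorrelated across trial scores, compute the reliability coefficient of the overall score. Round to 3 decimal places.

Var(C) = 2.4² + 2² + 0.9² + 2·[4.8·0.64 + 2.16·0.14 + 1.8·0.51] = 10.57 + 8.5848 = 19.1548.
Because errors are independent across components, Cov(Tᵢ,Tⱼ) = Cov(Xᵢ,Xⱼ); the off-diagonal part of the true-score variance is the same as above.
True-score variance = [2.4²·0.72 + 2²·0.83 + 0.9²·0.87] + 8.5848 = 8.1719 + 8.5848 = 16.7567.
Reliability = 16.7567 / 19.1548 = 0.875.

0.875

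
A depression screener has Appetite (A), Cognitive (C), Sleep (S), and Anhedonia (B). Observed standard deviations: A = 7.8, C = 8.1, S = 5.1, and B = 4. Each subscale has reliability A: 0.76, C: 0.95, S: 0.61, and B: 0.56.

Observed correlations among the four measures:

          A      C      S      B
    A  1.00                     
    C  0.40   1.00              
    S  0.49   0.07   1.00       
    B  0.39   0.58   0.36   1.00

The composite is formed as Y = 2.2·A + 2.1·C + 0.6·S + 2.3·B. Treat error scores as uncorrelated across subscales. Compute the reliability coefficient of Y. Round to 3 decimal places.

0.903

Var(Y) = 2.2²·7.8² + 2.1²·8.1² + 0.6²·5.1² + 2.3²·4² + 2·[4.62·7.8·8.1·0.40 + 1.32·7.8·5.1·0.49 + 5.06·7.8·4·0.39 + 1.26·8.1·5.1·0.07 + 4.83·8.1·4·0.58 + 1.38·5.1·4·0.36] = 677.809 + 617.2 = 1295.01.
Because errors are independent across components, Cov(Tᵢ,Tⱼ) = Cov(Xᵢ,Xⱼ); the off-diagonal part of the true-score variance is the same as above.
True-score variance = [2.2²·7.8²·0.76 + 2.1²·8.1²·0.95 + 0.6²·5.1²·0.61 + 2.3²·4²·0.56] + 617.2 = 551.777 + 617.2 = 1168.98.
Reliability = 1168.98 / 1295.01 = 0.903.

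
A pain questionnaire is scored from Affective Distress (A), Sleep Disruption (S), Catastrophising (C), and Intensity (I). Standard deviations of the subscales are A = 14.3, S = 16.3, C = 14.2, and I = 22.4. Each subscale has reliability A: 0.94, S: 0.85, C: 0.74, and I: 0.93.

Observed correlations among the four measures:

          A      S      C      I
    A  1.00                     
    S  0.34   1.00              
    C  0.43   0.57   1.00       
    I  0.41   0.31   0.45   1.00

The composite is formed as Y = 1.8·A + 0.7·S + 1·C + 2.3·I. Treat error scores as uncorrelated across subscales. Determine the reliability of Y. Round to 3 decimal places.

0.954

Var(Y) = 1.8²·14.3² + 0.7²·16.3² + 14.2² + 2.3²·22.4² + 2·[1.26·14.3·16.3·0.34 + 1.8·14.3·14.2·0.43 + 4.14·14.3·22.4·0.41 + 0.7·16.3·14.2·0.57 + 1.61·16.3·22.4·0.31 + 2.3·14.2·22.4·0.45] = 3648.69 + 2809.06 = 6457.75.
With uncorrelated errors the cross-covariances are all true-score covariance, so they carry over unchanged; only the diagonal terms shrink to ρᵢσᵢ².
True-score variance = [1.8²·14.3²·0.94 + 0.7²·16.3²·0.85 + 14.2²·0.74 + 2.3²·22.4²·0.93] + 2809.06 = 3351.18 + 2809.06 = 6160.24.
Reliability = 6160.24 / 6457.75 = 0.954.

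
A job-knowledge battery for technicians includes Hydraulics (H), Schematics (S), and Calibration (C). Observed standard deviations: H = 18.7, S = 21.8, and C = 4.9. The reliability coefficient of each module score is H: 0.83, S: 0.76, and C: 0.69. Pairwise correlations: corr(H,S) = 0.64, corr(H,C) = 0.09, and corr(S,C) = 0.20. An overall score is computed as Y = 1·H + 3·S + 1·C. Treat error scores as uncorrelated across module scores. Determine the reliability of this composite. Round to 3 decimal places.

Var(Y) = 18.7² + 3²·21.8² + 4.9² + 2·[3·18.7·21.8·0.64 + 18.7·4.9·0.09 + 3·21.8·4.9·0.20] = 4650.86 + 1710.09 = 6360.95.
Because errors are independent across components, Cov(Tᵢ,Tⱼ) = Cov(Xᵢ,Xⱼ); the off-diagonal part of the true-score variance is the same as above.
True-score variance = [18.7²·0.83 + 3²·21.8²·0.76 + 4.9²·0.69] + 1710.09 = 3557.45 + 1710.09 = 5267.54.
Reliability = 5267.54 / 6360.95 = 0.828.

0.828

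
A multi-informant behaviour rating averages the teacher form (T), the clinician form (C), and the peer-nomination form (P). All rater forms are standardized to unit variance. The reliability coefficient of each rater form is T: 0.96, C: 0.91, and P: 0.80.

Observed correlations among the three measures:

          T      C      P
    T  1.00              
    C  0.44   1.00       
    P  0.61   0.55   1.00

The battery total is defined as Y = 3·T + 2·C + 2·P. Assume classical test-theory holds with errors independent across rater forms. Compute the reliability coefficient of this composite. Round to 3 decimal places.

Var(Y) = 3² + 2² + 2² + 2·[6·0.44 + 6·0.61 + 4·0.55] = 17 + 17 = 34.
With uncorrelated errors the cross-covariances are all true-score covariance, so they carry over unchanged; only the diagonal terms shrink to ρᵢσᵢ².
True-score variance = [3²·0.96 + 2²·0.91 + 2²·0.80] + 17 = 15.48 + 17 = 32.48.
Reliability = 32.48 / 34 = 0.955.

0.955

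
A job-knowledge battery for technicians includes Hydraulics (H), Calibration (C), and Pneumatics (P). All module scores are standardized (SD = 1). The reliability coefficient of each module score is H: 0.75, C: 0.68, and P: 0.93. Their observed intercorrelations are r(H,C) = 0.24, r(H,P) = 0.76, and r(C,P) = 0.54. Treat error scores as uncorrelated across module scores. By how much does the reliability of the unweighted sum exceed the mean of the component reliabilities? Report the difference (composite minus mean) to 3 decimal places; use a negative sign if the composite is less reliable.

0.108

Var(sum) = 3 + 3.08 = 6.08; true-score variance = 2.36 + 3.08 = 5.44; composite reliability = 0.8947.
Mean component reliability = 0.7867.
Difference = 0.8947 − 0.7867 = 0.108.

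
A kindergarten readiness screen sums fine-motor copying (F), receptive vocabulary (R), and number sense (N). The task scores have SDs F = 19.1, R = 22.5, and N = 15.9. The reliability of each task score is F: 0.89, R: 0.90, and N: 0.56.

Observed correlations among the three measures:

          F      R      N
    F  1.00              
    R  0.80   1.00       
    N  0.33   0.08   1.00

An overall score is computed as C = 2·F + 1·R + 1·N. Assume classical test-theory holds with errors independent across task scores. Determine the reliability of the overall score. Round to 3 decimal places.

Var(C) = 2²·19.1² + 22.5² + 15.9² + 2·[2·19.1·22.5·0.80 + 2·19.1·15.9·0.33 + 22.5·15.9·0.08] = 2218.3 + 1833.31 = 4051.61.
Under uncorrelated errors the observed covariances equal the true-score covariances, so only the own-variance terms attenuate.
True-score variance = [2²·19.1²·0.89 + 22.5²·0.90 + 15.9²·0.56] + 1833.31 = 1895.92 + 1833.31 = 3729.23.
Reliability = 3729.23 / 4051.61 = 0.920.

0.920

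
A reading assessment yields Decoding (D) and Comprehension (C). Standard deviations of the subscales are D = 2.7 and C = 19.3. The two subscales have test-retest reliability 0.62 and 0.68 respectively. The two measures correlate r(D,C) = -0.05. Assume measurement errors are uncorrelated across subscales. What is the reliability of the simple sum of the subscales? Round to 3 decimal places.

Var(D+C) = 2.7² + 19.3² + 2·[2.7·19.3·(-0.05)] = 379.78 − 5.211 = 374.569.
With uncorrelated errors the cross-covariances are all true-score covariance, so they carry over unchanged; only the diagonal terms shrink to ρᵢσᵢ².
True-score variance = [2.7²·0.62 + 19.3²·0.68] − 5.211 = 257.813 − 5.211 = 252.602.
Reliability = 252.602 / 374.569 = 0.674.

0.674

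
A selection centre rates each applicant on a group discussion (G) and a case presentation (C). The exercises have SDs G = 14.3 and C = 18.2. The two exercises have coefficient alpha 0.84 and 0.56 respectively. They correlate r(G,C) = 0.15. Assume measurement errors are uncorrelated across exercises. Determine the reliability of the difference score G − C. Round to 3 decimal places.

0.610

Var(G−C) = 14.3² + 18.2² − 2·14.3·18.2·0.15 = 535.73 − 78.078 = 457.652.
Under uncorrelated errors the observed covariances equal the true-score covariances, so only the own-variance terms attenuate.
True-score variance = [14.3²·0.84 + 18.2²·0.56] − 78.078 = 357.266 − 78.078 = 279.188.
Reliability = 279.188 / 457.652 = 0.610.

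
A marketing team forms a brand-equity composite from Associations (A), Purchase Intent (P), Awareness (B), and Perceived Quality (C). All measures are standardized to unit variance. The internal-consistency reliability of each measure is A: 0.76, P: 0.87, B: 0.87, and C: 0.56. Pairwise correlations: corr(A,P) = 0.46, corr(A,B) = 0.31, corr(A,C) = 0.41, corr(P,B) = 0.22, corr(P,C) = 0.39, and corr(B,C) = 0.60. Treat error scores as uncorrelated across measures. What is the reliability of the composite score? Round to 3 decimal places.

Var(A+P+B+C) = 4 + 2·[0.46 + 0.31 + 0.41 + 0.22 + 0.39 + 0.60] = 4 + 4.78 = 8.78.
Under uncorrelated errors the observed covariances equal the true-score covariances, so only the own-variance terms attenuate.
True-score variance = [0.76 + 0.87 + 0.87 + 0.56] + 4.78 = 3.06 + 4.78 = 7.84.
Reliability = 7.84 / 8.78 = 0.893.

0.893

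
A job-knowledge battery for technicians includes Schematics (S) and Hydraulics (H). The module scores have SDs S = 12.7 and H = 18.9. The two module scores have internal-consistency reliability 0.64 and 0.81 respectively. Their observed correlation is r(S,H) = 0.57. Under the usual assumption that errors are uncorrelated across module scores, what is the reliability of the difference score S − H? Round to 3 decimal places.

0.486

Var(S−H) = 12.7² + 18.9² − 2·12.7·18.9·0.57 = 518.5 − 273.634 = 244.866.
Under uncorrelated errors the observed covariances equal the true-score covariances, so only the own-variance terms attenuate.
True-score variance = [12.7²·0.64 + 18.9²·0.81] − 273.634 = 392.566 − 273.634 = 118.931.
Reliability = 118.931 / 244.866 = 0.486.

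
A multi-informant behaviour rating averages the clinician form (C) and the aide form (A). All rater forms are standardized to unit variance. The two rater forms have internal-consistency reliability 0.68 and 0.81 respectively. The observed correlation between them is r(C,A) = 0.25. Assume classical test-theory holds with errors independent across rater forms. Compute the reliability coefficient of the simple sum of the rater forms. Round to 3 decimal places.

Var(C+A) = 2 + 2·[0.25] = 2 + 0.5 = 2.5.
Because errors are independent across components, Cov(Tᵢ,Tⱼ) = Cov(Xᵢ,Xⱼ); the off-diagonal part of the true-score variance is the same as above.
True-score variance = [0.68 + 0.81] + 0.5 = 1.49 + 0.5 = 1.99.
Reliability = 1.99 / 2.5 = 0.796.

0.796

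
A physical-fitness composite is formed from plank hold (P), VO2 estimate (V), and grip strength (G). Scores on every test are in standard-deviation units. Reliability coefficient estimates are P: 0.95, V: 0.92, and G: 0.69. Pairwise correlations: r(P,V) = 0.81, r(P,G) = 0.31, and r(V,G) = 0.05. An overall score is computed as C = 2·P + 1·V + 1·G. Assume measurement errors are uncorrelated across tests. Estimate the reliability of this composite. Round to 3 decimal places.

0.944

Var(C) = 2² + 1 + 1 + 2·[2·0.81 + 2·0.31 + 0.05] = 6 + 4.58 = 10.58.
Under uncorrelated errors the observed covariances equal the true-score covariances, so only the own-variance terms attenuate.
True-score variance = [2²·0.95 + 0.92 + 0.69] + 4.58 = 5.41 + 4.58 = 9.99.
Reliability = 9.99 / 10.58 = 0.944.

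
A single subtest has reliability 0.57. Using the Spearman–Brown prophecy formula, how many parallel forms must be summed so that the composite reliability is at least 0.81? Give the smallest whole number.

4

k ≥ ρ*(1−ρ₁)/(ρ₁(1−ρ*)) = 0.81·0.43 / (0.57·0.19) = 3.216.
Smallest integer k = 4.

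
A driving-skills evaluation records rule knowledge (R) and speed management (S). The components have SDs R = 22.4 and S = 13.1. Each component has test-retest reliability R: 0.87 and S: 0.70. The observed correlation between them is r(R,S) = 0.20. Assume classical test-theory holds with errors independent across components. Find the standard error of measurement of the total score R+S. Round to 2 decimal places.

Var(total) = 673.37 + 117.376 = 790.746.
True-score variance = 556.658 + 117.376 = 674.034, so reliability = 0.8524.
Error variance = 790.746 − 674.034 = 116.712; SEM = √116.712 = 10.80.

10.80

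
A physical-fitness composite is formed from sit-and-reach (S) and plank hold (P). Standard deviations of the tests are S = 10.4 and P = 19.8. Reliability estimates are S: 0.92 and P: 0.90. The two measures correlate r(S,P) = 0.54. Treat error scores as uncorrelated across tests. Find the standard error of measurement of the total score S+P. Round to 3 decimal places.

Var(total) = 500.2 + 222.394 = 722.594.
True-score variance = 452.343 + 222.394 = 674.737, so reliability = 0.9338.
Error variance = 722.594 − 674.737 = 47.8568; SEM = √47.8568 = 6.918.

6.918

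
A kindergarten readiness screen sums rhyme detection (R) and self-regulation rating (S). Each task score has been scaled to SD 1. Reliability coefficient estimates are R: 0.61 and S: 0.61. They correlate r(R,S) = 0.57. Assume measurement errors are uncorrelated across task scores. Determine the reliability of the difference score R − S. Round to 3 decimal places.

Var(R−S) = 1 + 1 − 2·0.57 = 2 − 1.14 = 0.86.
Under uncorrelated errors the observed covariances equal the true-score covariances, so only the own-variance terms attenuate.
True-score variance = [0.61 + 0.61] − 1.14 = 1.22 − 1.14 = 0.08.
Reliability = 0.08 / 0.86 = 0.093.

0.093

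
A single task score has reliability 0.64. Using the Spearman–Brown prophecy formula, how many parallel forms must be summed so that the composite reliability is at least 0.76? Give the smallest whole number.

2

k ≥ ρ*(1−ρ₁)/(ρ₁(1−ρ*)) = 0.76·0.36 / (0.64·0.24) = 1.781.
Smallest integer k = 2.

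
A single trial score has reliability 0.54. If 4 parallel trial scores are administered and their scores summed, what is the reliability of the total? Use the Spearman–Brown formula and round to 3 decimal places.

0.824

ρ_k = kρ / (1 + (k−1)ρ) = 4·0.54 / (1 + 3·0.54) = 2.160 / 2.620 = 0.824.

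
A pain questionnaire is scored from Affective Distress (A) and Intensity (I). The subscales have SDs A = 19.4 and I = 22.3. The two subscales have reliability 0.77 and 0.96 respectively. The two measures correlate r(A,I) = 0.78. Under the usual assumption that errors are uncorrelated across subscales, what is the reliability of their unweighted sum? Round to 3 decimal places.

Var(A+I) = 19.4² + 22.3² + 2·[19.4·22.3·0.78] = 873.65 + 674.887 = 1548.54.
With uncorrelated errors the cross-covariances are all true-score covariance, so they carry over unchanged; only the diagonal terms shrink to ρᵢσᵢ².
True-score variance = [19.4²·0.77 + 22.3²·0.96] + 674.887 = 767.196 + 674.887 = 1442.08.
Reliability = 1442.08 / 1548.54 = 0.931.

0.931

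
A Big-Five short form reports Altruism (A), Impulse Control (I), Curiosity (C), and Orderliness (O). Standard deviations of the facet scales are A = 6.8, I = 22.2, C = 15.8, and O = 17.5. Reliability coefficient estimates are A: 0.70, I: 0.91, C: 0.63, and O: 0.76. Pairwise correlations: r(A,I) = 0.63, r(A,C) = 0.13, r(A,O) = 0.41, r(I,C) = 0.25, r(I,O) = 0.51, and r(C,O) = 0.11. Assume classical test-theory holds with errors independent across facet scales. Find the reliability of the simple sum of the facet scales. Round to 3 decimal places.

0.890

Var(A+I+C+O) = 6.8² + 22.2² + 15.8² + 17.5² + 2·[6.8·22.2·0.63 + 6.8·15.8·0.13 + 6.8·17.5·0.41 + 22.2·15.8·0.25 + 22.2·17.5·0.51 + 15.8·17.5·0.11] = 1094.97 + 948.204 = 2043.17.
Because errors are independent across components, Cov(Tᵢ,Tⱼ) = Cov(Xᵢ,Xⱼ); the off-diagonal part of the true-score variance is the same as above.
True-score variance = [6.8²·0.70 + 22.2²·0.91 + 15.8²·0.63 + 17.5²·0.76] + 948.204 = 870.876 + 948.204 = 1819.08.
Reliability = 1819.08 / 2043.17 = 0.890.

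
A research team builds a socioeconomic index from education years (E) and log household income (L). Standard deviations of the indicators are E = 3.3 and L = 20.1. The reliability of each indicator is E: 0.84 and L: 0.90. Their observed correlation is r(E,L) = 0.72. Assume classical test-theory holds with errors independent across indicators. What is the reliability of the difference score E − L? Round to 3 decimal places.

0.868

Var(E−L) = 3.3² + 20.1² − 2·3.3·20.1·0.72 = 414.9 − 95.5152 = 319.385.
Under uncorrelated errors the observed covariances equal the true-score covariances, so only the own-variance terms attenuate.
True-score variance = [3.3²·0.84 + 20.1²·0.90] − 95.5152 = 372.757 − 95.5152 = 277.241.
Reliability = 277.241 / 319.385 = 0.868.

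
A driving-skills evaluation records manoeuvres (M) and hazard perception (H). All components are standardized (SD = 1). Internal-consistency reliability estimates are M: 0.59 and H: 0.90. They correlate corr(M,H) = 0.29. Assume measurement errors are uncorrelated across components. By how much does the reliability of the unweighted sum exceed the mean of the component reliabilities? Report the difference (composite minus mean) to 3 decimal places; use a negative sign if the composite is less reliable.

Var(sum) = 2 + 0.58 = 2.58; true-score variance = 1.49 + 0.58 = 2.07; composite reliability = 0.8023.
Mean component reliability = 0.7450.
Difference = 0.8023 − 0.7450 = 0.057.

0.057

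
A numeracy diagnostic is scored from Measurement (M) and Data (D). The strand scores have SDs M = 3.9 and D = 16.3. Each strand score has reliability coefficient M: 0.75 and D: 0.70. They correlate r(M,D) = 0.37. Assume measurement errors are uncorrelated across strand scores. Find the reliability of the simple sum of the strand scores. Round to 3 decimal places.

0.745

Var(M+D) = 3.9² + 16.3² + 2·[3.9·16.3·0.37] = 280.9 + 47.0418 = 327.942.
Because errors are independent across components, Cov(Tᵢ,Tⱼ) = Cov(Xᵢ,Xⱼ); the off-diagonal part of the true-score variance is the same as above.
True-score variance = [3.9²·0.75 + 16.3²·0.70] + 47.0418 = 197.39 + 47.0418 = 244.432.
Reliability = 244.432 / 327.942 = 0.745.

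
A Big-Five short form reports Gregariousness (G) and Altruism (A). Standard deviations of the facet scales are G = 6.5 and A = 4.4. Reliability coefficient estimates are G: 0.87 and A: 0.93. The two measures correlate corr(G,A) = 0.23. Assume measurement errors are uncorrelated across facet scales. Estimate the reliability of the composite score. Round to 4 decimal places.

Var(G+A) = 6.5² + 4.4² + 2·[6.5·4.4·0.23] = 61.61 + 13.156 = 74.766.
Because errors are independent across components, Cov(Tᵢ,Tⱼ) = Cov(Xᵢ,Xⱼ); the off-diagonal part of the true-score variance is the same as above.
True-score variance = [6.5²·0.87 + 4.4²·0.93] + 13.156 = 54.7623 + 13.156 = 67.9183.
Reliability = 67.9183 / 74.766 = 0.9084.

0.9084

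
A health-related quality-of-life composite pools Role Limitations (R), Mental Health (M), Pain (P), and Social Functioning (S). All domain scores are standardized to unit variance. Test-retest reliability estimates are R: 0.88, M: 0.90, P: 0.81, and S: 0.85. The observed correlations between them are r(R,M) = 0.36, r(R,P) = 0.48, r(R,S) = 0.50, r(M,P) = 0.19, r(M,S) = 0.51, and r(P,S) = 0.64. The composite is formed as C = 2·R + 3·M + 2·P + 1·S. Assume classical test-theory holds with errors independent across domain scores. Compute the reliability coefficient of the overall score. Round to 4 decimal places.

Var(C) = 2² + 3² + 2² + 1 + 2·[6·0.36 + 4·0.48 + 2·0.50 + 6·0.19 + 3·0.51 + 2·0.64] = 18 + 18.06 = 36.06.
With uncorrelated errors the cross-covariances are all true-score covariance, so they carry over unchanged; only the diagonal terms shrink to ρᵢσᵢ².
True-score variance = [2²·0.88 + 3²·0.90 + 2²·0.81 + 0.85] + 18.06 = 15.71 + 18.06 = 33.77.
Reliability = 33.77 / 36.06 = 0.9365.

0.9365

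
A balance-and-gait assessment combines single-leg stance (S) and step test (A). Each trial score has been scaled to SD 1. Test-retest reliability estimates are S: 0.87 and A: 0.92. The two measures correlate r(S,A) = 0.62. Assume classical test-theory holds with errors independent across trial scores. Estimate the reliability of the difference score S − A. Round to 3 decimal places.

0.724

Var(S−A) = 1 + 1 − 2·0.62 = 2 − 1.24 = 0.76.
Under uncorrelated errors the observed covariances equal the true-score covariances, so only the own-variance terms attenuate.
True-score variance = [0.87 + 0.92] − 1.24 = 1.79 − 1.24 = 0.55.
Reliability = 0.55 / 0.76 = 0.724.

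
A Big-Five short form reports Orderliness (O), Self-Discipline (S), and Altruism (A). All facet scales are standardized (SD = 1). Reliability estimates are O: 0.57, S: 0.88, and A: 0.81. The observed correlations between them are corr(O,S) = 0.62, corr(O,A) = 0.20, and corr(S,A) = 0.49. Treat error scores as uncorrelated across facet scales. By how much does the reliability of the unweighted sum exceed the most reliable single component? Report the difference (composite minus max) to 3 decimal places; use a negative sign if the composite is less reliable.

Var(sum) = 3 + 2.62 = 5.62; true-score variance = 2.26 + 2.62 = 4.88; composite reliability = 0.8683.
Max component reliability = 0.8800.
Difference = 0.8683 − 0.8800 = -0.012.

-0.012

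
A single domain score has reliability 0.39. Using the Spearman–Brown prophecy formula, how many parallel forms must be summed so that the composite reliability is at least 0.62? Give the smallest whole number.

k ≥ ρ*(1−ρ₁)/(ρ₁(1−ρ*)) = 0.62·0.61 / (0.39·0.38) = 2.552.
Smallest integer k = 3.

3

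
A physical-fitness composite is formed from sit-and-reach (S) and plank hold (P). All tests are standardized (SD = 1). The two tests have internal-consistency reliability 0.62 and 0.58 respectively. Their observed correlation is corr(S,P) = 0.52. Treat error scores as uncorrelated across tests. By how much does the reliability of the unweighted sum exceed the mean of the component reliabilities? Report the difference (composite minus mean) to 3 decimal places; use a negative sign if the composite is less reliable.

Var(sum) = 2 + 1.04 = 3.04; true-score variance = 1.2 + 1.04 = 2.24; composite reliability = 0.7368.
Mean component reliability = 0.6000.
Difference = 0.7368 − 0.6000 = 0.137.

0.137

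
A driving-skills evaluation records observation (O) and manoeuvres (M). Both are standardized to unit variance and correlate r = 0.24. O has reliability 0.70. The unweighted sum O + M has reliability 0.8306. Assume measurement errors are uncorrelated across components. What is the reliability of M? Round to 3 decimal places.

0.880

Var(O+M) = 2 + 2·0.24 = 2.480.
True-score variance = ρ_O + ρ_M + 2·0.24, so 0.8306 = (0.70 + ρ_M + 0.48) / 2.480.
ρ_M = 0.8306·2.480 − 0.70 − 0.48 = 0.880.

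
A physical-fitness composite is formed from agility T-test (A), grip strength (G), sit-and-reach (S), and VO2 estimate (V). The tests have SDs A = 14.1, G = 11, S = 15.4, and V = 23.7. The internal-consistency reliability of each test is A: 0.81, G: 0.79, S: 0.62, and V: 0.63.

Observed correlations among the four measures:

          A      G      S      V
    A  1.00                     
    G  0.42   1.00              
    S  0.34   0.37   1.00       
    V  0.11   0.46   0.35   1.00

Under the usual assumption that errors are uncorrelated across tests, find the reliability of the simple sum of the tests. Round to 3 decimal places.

0.827

Var(A+G+S+V) = 14.1² + 11² + 15.4² + 23.7² + 2·[14.1·11·0.42 + 14.1·15.4·0.34 + 14.1·23.7·0.11 + 11·15.4·0.37 + 11·23.7·0.46 + 15.4·23.7·0.35] = 1118.66 + 972.143 = 2090.8.
Under uncorrelated errors the observed covariances equal the true-score covariances, so only the own-variance terms attenuate.
True-score variance = [14.1²·0.81 + 11²·0.79 + 15.4²·0.62 + 23.7²·0.63] + 972.143 = 757.53 + 972.143 = 1729.67.
Reliability = 1729.67 / 2090.8 = 0.827.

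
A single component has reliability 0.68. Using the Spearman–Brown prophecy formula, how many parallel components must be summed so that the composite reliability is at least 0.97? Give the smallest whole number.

k ≥ ρ*(1−ρ₁)/(ρ₁(1−ρ*)) = 0.97·0.32 / (0.68·0.03) = 15.216.
Smallest integer k = 16.

16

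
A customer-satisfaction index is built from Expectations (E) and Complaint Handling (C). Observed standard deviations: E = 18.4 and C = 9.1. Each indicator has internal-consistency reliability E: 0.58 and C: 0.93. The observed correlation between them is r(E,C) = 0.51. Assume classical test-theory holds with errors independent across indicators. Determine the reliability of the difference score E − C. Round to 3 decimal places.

0.409

Var(E−C) = 18.4² + 9.1² − 2·18.4·9.1·0.51 = 421.37 − 170.789 = 250.581.
Because errors are independent across components, Cov(Tᵢ,Tⱼ) = Cov(Xᵢ,Xⱼ); the off-diagonal part of the true-score variance is the same as above.
True-score variance = [18.4²·0.58 + 9.1²·0.93] − 170.789 = 273.378 − 170.789 = 102.589.
Reliability = 102.589 / 250.581 = 0.409.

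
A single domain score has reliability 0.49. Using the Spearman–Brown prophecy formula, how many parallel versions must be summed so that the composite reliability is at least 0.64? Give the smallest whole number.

k ≥ ρ*(1−ρ₁)/(ρ₁(1−ρ*)) = 0.64·0.51 / (0.49·0.36) = 1.850.
Smallest integer k = 2.

2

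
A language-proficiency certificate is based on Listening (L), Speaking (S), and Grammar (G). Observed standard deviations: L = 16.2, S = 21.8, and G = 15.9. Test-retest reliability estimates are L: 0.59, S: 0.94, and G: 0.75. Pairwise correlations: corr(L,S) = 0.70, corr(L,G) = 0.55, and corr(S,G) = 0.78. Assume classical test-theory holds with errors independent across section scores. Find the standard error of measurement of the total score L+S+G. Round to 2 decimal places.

Var(total) = 990.49 + 1318.49 = 2308.98.
True-score variance = 791.173 + 1318.49 = 2109.66, so reliability = 0.9137.
Error variance = 2308.98 − 2109.66 = 199.317; SEM = √199.317 = 14.12.

14.12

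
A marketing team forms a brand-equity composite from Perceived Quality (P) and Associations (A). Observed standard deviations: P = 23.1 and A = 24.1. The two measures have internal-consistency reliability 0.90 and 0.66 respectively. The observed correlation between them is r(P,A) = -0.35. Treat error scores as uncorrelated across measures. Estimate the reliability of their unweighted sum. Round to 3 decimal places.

0.654

Var(P+A) = 23.1² + 24.1² + 2·[23.1·24.1·(-0.35)] = 1114.42 − 389.697 = 724.723.
With uncorrelated errors the cross-covariances are all true-score covariance, so they carry over unchanged; only the diagonal terms shrink to ρᵢσᵢ².
True-score variance = [23.1²·0.90 + 24.1²·0.66] − 389.697 = 863.584 − 389.697 = 473.887.
Reliability = 473.887 / 724.723 = 0.654.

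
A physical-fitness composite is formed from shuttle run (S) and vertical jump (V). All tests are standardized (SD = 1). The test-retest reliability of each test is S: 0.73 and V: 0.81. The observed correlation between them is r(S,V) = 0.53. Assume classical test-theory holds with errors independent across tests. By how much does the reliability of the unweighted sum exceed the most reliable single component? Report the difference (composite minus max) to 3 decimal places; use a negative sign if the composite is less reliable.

0.040

Var(sum) = 2 + 1.06 = 3.06; true-score variance = 1.54 + 1.06 = 2.6; composite reliability = 0.8497.
Max component reliability = 0.8100.
Difference = 0.8497 − 0.8100 = 0.040.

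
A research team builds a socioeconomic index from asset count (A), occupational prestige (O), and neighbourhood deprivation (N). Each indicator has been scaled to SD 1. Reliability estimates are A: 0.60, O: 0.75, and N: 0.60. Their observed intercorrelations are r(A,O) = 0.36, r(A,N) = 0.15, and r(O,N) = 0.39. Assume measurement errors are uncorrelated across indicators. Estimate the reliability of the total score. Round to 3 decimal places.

0.781

Var(A+O+N) = 3 + 2·[0.36 + 0.15 + 0.39] = 3 + 1.8 = 4.8.
With uncorrelated errors the cross-covariances are all true-score covariance, so they carry over unchanged; only the diagonal terms shrink to ρᵢσᵢ².
True-score variance = [0.60 + 0.75 + 0.60] + 1.8 = 1.95 + 1.8 = 3.75.
Reliability = 3.75 / 4.8 = 0.781.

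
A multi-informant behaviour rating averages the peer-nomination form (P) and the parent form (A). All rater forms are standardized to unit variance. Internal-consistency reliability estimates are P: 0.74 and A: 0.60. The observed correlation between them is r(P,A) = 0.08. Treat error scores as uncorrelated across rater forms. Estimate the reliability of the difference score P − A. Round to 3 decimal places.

0.641

Var(P−A) = 1 + 1 − 2·0.08 = 2 − 0.16 = 1.84.
Under uncorrelated errors the observed covariances equal the true-score covariances, so only the own-variance terms attenuate.
True-score variance = [0.74 + 0.60] − 0.16 = 1.34 − 0.16 = 1.18.
Reliability = 1.18 / 1.84 = 0.641.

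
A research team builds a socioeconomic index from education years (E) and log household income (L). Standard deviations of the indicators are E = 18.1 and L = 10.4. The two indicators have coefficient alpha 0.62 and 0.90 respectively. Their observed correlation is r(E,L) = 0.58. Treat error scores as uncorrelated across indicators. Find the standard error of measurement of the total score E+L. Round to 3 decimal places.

Var(total) = 435.77 + 218.358 = 654.128.
True-score variance = 300.462 + 218.358 = 518.821, so reliability = 0.7931.
Error variance = 654.128 − 518.821 = 135.308; SEM = √135.308 = 11.632.

11.632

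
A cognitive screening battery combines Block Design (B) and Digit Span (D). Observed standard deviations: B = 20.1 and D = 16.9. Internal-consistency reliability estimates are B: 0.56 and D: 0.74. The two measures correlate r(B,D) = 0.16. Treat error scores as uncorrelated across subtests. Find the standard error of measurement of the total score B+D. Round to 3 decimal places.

15.875

Var(total) = 689.62 + 108.701 = 798.321.
True-score variance = 437.597 + 108.701 = 546.298, so reliability = 0.6843.
Error variance = 798.321 − 546.298 = 252.023; SEM = √252.023 = 15.875.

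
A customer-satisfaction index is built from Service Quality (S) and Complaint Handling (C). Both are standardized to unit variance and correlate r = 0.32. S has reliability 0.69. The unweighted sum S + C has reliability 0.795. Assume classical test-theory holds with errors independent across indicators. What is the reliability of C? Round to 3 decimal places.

Var(S+C) = 2 + 2·0.32 = 2.640.
True-score variance = ρ_S + ρ_C + 2·0.32, so 0.795 = (0.69 + ρ_C + 0.64) / 2.640.
ρ_C = 0.795·2.640 − 0.69 − 0.64 = 0.769.

0.769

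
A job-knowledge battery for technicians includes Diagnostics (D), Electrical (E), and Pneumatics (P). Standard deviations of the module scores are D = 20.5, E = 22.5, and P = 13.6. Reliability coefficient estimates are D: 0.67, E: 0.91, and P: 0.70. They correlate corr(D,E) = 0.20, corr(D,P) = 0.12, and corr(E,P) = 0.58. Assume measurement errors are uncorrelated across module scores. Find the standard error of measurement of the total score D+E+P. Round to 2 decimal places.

Var(total) = 1111.46 + 606.372 = 1717.83.
True-score variance = 871.727 + 606.372 = 1478.1, so reliability = 0.8604.
Error variance = 1717.83 − 1478.1 = 239.733; SEM = √239.733 = 15.48.

15.48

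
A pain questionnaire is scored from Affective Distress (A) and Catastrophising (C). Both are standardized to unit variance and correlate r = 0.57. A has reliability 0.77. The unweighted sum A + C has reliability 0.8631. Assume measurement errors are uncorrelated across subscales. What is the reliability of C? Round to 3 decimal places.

Var(A+C) = 2 + 2·0.57 = 3.140.
True-score variance = ρ_A + ρ_C + 2·0.57, so 0.8631 = (0.77 + ρ_C + 1.14) / 3.140.
ρ_C = 0.8631·3.140 − 0.77 − 1.14 = 0.800.

0.800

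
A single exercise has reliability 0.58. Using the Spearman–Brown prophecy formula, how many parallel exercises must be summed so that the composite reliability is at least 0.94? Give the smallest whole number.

k ≥ ρ*(1−ρ₁)/(ρ₁(1−ρ*)) = 0.94·0.42 / (0.58·0.06) = 11.345.
Smallest integer k = 12.

12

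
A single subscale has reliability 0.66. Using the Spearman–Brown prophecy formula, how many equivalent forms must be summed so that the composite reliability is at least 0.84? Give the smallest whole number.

3

k ≥ ρ*(1−ρ₁)/(ρ₁(1−ρ*)) = 0.84·0.34 / (0.66·0.16) = 2.705.
Smallest integer k = 3.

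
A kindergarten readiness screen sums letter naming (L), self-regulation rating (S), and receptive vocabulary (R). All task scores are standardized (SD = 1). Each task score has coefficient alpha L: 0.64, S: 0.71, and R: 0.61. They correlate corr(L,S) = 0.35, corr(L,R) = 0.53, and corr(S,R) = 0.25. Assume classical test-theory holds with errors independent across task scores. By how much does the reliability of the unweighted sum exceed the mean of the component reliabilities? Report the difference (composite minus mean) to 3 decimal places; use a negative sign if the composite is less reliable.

Var(sum) = 3 + 2.26 = 5.26; true-score variance = 1.96 + 2.26 = 4.22; composite reliability = 0.8023.
Mean component reliability = 0.6533.
Difference = 0.8023 − 0.6533 = 0.149.

0.149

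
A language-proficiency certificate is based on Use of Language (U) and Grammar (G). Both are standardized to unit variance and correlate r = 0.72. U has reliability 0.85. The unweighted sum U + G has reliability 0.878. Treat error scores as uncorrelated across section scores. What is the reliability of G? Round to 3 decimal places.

Var(U+G) = 2 + 2·0.72 = 3.440.
True-score variance = ρ_U + ρ_G + 2·0.72, so 0.878 = (0.85 + ρ_G + 1.44) / 3.440.
ρ_G = 0.878·3.440 − 0.85 − 1.44 = 0.730.

0.730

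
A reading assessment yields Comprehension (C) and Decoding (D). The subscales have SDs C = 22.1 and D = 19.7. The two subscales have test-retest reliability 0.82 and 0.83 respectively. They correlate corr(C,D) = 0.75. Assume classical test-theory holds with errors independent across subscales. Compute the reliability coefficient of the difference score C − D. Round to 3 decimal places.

0.311

Var(C−D) = 22.1² + 19.7² − 2·22.1·19.7·0.75 = 876.5 − 653.055 = 223.445.
Because errors are independent across components, Cov(Tᵢ,Tⱼ) = Cov(Xᵢ,Xⱼ); the off-diagonal part of the true-score variance is the same as above.
True-score variance = [22.1²·0.82 + 19.7²·0.83] − 653.055 = 722.611 − 653.055 = 69.5559.
Reliability = 69.5559 / 223.445 = 0.311.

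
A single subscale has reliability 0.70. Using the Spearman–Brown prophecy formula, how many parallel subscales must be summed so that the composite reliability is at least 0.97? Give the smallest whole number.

14

k ≥ ρ*(1−ρ₁)/(ρ₁(1−ρ*)) = 0.97·0.30 / (0.70·0.03) = 13.857.
Smallest integer k = 14.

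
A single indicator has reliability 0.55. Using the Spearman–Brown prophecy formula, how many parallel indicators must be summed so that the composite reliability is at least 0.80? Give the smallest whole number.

4

k ≥ ρ*(1−ρ₁)/(ρ₁(1−ρ*)) = 0.80·0.45 / (0.55·0.20) = 3.273.
Smallest integer k = 4.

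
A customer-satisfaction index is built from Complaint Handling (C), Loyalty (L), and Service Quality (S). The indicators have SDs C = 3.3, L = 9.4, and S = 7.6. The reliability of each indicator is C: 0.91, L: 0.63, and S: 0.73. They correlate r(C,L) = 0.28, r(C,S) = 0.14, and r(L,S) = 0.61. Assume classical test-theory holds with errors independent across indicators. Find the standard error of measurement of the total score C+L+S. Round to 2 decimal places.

7.02

Var(total) = 157.01 + 111.55 = 268.56.
True-score variance = 107.742 + 111.55 = 219.292, so reliability = 0.8165.
Error variance = 268.56 − 219.292 = 49.2685; SEM = √49.2685 = 7.02.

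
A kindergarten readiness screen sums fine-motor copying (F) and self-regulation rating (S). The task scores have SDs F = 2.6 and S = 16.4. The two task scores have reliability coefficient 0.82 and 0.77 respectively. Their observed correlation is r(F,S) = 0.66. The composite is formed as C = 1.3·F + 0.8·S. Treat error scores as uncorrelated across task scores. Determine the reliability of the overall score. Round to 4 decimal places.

Var(C) = 1.3²·2.6² + 0.8²·16.4² + 2·[1.04·2.6·16.4·0.66] = 183.559 + 58.5362 = 242.095.
With uncorrelated errors the cross-covariances are all true-score covariance, so they carry over unchanged; only the diagonal terms shrink to ρᵢσᵢ².
True-score variance = [1.3²·2.6²·0.82 + 0.8²·16.4²·0.77] + 58.5362 = 141.911 + 58.5362 = 200.448.
Reliability = 200.448 / 242.095 = 0.8280.

0.8280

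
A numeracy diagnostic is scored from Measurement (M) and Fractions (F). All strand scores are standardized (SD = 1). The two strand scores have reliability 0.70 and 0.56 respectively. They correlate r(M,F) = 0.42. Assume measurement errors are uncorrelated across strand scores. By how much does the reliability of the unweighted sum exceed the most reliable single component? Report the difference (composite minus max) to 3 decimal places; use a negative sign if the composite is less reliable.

Var(sum) = 2 + 0.84 = 2.84; true-score variance = 1.26 + 0.84 = 2.1; composite reliability = 0.7394.
Max component reliability = 0.7000.
Difference = 0.7394 − 0.7000 = 0.039.

0.039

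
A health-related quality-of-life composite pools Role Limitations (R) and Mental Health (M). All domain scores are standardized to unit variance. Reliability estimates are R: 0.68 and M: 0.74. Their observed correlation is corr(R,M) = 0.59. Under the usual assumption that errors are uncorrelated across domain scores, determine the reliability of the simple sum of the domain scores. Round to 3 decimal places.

Var(R+M) = 2 + 2·[0.59] = 2 + 1.18 = 3.18.
Because errors are independent across components, Cov(Tᵢ,Tⱼ) = Cov(Xᵢ,Xⱼ); the off-diagonal part of the true-score variance is the same as above.
True-score variance = [0.68 + 0.74] + 1.18 = 1.42 + 1.18 = 2.6.
Reliability = 2.6 / 3.18 = 0.818.

0.818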